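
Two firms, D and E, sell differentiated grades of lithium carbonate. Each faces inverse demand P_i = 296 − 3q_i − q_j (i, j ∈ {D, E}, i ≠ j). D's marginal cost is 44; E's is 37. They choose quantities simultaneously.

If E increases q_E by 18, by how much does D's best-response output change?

-3

Firm D's profit: π = q_D(296 − 3q_D − q_E) − 44q_D.
∂π/∂q_D = 252 − 6q_D − q_E = 0 ⇒ q_D = 42 − (1/6)q_E.
The reaction-function slope is −1/6, so an 18-unit rise in q_E moves q_D by −1/6 × 18 = −3. D's best response falls — the actions are strategic substitutes.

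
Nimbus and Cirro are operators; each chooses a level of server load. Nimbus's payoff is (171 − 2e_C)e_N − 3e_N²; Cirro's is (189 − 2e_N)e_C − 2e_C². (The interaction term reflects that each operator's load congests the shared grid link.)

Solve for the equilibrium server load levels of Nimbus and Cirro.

15.3, 39.6

Expanding Nimbus's payoff: 171e_N − 2e_Ce_N − 3e_N².
∂π/∂e_N = 171 − 2e_C − 6e_N = 0, so e_N = 28.5 − (1/3)e_C.
Likewise for Cirro: e_C = 47.25 − 0.5e_N.
Plugging e_C into Nimbus's best response: e_N = 28.5 − (1/3)(47.25 − 0.5e_N) ⇒ (5/6)e_N = 12.75, so e_N = 15.3.
Then e_C = 47.25 − 0.5·15.3 = 39.6.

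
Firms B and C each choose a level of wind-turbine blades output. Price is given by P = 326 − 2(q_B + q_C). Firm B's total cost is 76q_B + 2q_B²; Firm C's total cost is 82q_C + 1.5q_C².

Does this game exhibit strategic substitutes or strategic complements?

strategic substitutes

Firm B's profit: π = q_B(326 − 2(q_B + q_C)) − 76q_B − 2q_B².
∂π/∂q_B = 250 − 8q_B − 2q_C = 0, so q_B = 31.25 − 0.25q_C.
The best-response slope dq_B/dq_C = −0.25 < 0: the reaction function is downward-sloping, so the choices are strategic substitutes.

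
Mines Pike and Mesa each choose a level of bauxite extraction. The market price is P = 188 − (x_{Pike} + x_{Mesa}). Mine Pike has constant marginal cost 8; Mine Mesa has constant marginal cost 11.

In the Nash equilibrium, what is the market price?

69

Mine Pike's profit: π = x_{Pike}(188 − (x_{Pike} + x_{Mesa})) − 8x_{Pike}.
∂π/∂x_{Pike} = 180 − 2x_{Pike} − x_{Mesa} = 0, so x_{Pike} = 90 − 0.5x_{Mesa}.
By the same steps for Mesa: x_{Mesa} = 88.5 − 0.5x_{Pike}.
Plugging x_{Mesa} into Pike's best response: x_{Pike} = 90 − 0.5(88.5 − 0.5x_{Pike}) ⇒ 0.75x_{Pike} = 45.75, so x_{Pike} = 61.
Then x_{Mesa} = 88.5 − 0.5·61 = 58.
Equilibrium price: P = 188 − 119 = 69.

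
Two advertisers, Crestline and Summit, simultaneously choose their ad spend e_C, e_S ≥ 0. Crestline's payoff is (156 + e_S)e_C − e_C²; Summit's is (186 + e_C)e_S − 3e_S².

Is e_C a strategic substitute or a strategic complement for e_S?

strategic complements

Expanding Crestline's payoff: 156e_C + e_Se_C − e_C².
∂π/∂e_C = 156 + e_S − 2e_C = 0, so e_C = 78 + 0.5e_S.
The best-response slope de_C/de_S = 0.5 > 0: the reaction function is upward-sloping, so the choices are strategic complements.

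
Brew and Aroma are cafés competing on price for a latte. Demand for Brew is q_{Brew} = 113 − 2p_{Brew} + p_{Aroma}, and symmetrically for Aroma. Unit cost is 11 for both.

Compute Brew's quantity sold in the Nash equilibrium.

68

Brew's profit: π = (p_{Brew} − 11)(113 − 2p_{Brew} + p_{Aroma}).
∂π/∂p_{Brew} = 135 − 4p_{Brew} + p_{Aroma} = 0 ⇒ p_{Brew} = 33.75 + 0.25p_{Aroma}.
Setting p_{Brew} = p_{Aroma} in the reaction function: p_{Brew} = 33.75 + 0.25p_{Brew}, so p_{Brew} = 33.75 / 0.75 = 45.
q_{Brew} = 113 − 2·45 + 45 = 68.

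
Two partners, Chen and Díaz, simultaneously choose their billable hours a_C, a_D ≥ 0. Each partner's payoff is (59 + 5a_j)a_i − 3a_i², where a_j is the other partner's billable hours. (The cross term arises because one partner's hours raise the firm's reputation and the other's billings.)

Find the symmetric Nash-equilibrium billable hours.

Chen's payoff is (59 + 5a_D)a_C − 3a_C².
∂π/∂a_C = 59 + 5a_D − 6a_C = 0, so a_C = 59/6 + (5/6)a_D.
Setting a_C = a_D in the reaction function: a_C = 59/6 + (5/6)a_C, so a_C = (59/6) / (1/6) = 59.

59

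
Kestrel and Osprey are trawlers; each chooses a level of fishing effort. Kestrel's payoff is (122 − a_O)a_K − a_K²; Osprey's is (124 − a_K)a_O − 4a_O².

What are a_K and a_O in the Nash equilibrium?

Expanding Kestrel's payoff: 122a_K − a_Oa_K − a_K².
∂π/∂a_K = 122 − a_O − 2a_K = 0, so a_K = 61 − 0.5a_O.
Likewise for Osprey: a_O = 15.5 − 0.125a_K.
Plugging a_O into Kestrel's best response: a_K = 61 − 0.5(15.5 − 0.125a_K) ⇒ 0.9375a_K = 53.25, so a_K = 56.8.
Then a_O = 15.5 − 0.125·56.8 = 8.4.

56.8, 8.4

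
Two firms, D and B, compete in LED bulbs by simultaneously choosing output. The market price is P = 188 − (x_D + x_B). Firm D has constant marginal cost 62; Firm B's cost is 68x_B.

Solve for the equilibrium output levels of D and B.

44, 38

Firm D's profit: π = x_D(188 − (x_D + x_B)) − 62x_D.
∂π/∂x_D = 126 − 2x_D − x_B = 0, so x_D = 63 − 0.5x_B.
By the same steps for B: x_B = 60 − 0.5x_D.
Solving the two reaction functions simultaneously: (1 − (−0.5)(−0.5))x_D = 63 − 0.5·60, so 0.75x_D = 33 and x_D = 44.
Then x_B = 60 − 0.5·44 = 38.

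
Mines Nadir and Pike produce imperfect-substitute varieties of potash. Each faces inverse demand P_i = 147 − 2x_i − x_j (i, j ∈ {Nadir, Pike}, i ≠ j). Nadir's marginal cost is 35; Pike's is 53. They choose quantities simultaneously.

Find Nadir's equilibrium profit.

1113.92

Mine Nadir's profit: π = x_{Nadir}(147 − 2x_{Nadir} − x_{Pike}) − 35x_{Nadir}.
∂π/∂x_{Nadir} = 112 − 4x_{Nadir} − x_{Pike} = 0 ⇒ x_{Nadir} = 28 − 0.25x_{Pike}.
Similarly x_{Pike} = 23.5 − 0.25x_{Nadir}.
Plugging x_{Pike} into Nadir's best response: x_{Nadir} = 28 − 0.25(23.5 − 0.25x_{Nadir}) ⇒ 0.9375x_{Nadir} = 22.125, so x_{Nadir} = 23.6.
Then x_{Pike} = 23.5 − 0.25·23.6 = 17.6.
P_{Nadir} = 147 − 2·23.6 − 17.6 = 82.2.
Profit = (82.2 − 35)·23.6 = 1113.92.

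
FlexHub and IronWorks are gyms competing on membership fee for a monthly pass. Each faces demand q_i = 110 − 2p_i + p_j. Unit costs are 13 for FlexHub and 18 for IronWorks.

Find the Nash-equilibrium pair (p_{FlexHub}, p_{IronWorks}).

FlexHub's profit: π = (p_{FlexHub} − 13)(110 − 2p_{FlexHub} + p_{IronWorks}).
∂π/∂p_{FlexHub} = 136 − 4p_{FlexHub} + p_{IronWorks} = 0 ⇒ p_{FlexHub} = 34 + 0.25p_{IronWorks}.
Similarly p_{IronWorks} = 36.5 + 0.25p_{FlexHub}.
Substituting the second reaction function into the first: p_{FlexHub} = 34 + 0.25(36.5 + 0.25p_{FlexHub}), which gives 0.9375p_{FlexHub} = 43.125 ⇒ p_{FlexHub} = 46.
Then p_{IronWorks} = 36.5 + 0.25·46 = 48.

46, 48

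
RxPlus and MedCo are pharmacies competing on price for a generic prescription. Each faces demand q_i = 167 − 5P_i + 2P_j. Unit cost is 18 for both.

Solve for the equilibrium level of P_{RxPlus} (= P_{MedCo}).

32.125

RxPlus's profit: π = (P_{RxPlus} − 18)(167 − 5P_{RxPlus} + 2P_{MedCo}).
∂π/∂P_{RxPlus} = 257 − 10P_{RxPlus} + 2P_{MedCo} = 0 ⇒ P_{RxPlus} = 25.7 + 0.2P_{MedCo}.
By symmetry P_{MedCo} = P_{RxPlus}; substituting into the reaction function, 0.8P_{RxPlus} = 25.7 and P_{RxPlus} = 32.125.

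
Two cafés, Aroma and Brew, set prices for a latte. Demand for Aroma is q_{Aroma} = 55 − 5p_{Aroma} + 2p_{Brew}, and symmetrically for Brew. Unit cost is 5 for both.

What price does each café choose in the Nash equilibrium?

10

Aroma's profit: π = (p_{Aroma} − 5)(55 − 5p_{Aroma} + 2p_{Brew}).
∂π/∂p_{Aroma} = 80 − 10p_{Aroma} + 2p_{Brew} = 0 ⇒ p_{Aroma} = 8 + 0.2p_{Brew}.
The game is symmetric, so in equilibrium p_{Brew} = p_{Aroma}: the reaction function gives 0.8p_{Aroma} = 8, hence p_{Aroma} = 10.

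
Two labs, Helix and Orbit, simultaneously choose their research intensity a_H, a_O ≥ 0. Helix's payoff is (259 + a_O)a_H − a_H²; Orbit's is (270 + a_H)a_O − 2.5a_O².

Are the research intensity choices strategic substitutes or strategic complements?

Expanding Helix's payoff: 259a_H + a_Oa_H − a_H².
∂π/∂a_H = 259 + a_O − 2a_H = 0, so a_H = 129.5 + 0.5a_O.
The best-response slope da_H/da_O = 0.5 > 0: the reaction function is upward-sloping, so the choices are strategic complements.

strategic complements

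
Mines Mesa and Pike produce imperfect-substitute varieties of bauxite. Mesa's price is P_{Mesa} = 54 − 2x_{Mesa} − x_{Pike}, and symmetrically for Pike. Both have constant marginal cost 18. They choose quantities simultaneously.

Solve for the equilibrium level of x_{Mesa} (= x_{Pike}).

Mine Mesa's profit: π = x_{Mesa}(54 − 2x_{Mesa} − x_{Pike}) − 18x_{Mesa}.
∂π/∂x_{Mesa} = 36 − 4x_{Mesa} − x_{Pike} = 0 ⇒ x_{Mesa} = 9 − 0.25x_{Pike}.
The game is symmetric, so in equilibrium x_{Pike} = x_{Mesa}: the reaction function gives 1.25x_{Mesa} = 9, hence x_{Mesa} = 7.2.

7.2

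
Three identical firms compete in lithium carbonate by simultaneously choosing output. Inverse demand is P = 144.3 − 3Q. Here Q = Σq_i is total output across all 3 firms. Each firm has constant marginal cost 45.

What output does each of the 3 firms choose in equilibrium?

8.275

A representative firm's profit is π_i = q_i(144.3 − 3Q) − 45q_i, with Q = q_i + Σ_{j≠i} q_j.
First-order condition: 99.3 − 6q_i − 3Σ_{j≠i} q_j = 0.
In a symmetric equilibrium every firm chooses the same q, so Σ_{j≠i} q_j = 2q. The condition becomes 99.3 − 12q = 0, giving q = 99.3/12 = 8.275.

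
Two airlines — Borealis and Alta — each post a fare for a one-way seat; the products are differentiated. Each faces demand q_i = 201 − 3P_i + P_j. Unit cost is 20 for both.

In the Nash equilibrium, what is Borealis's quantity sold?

Borealis's profit: π = (P_{Borealis} − 20)(201 − 3P_{Borealis} + P_{Alta}).
∂π/∂P_{Borealis} = 261 − 6P_{Borealis} + P_{Alta} = 0 ⇒ P_{Borealis} = 43.5 + (1/6)P_{Alta}.
Setting P_{Borealis} = P_{Alta} in the reaction function: P_{Borealis} = 43.5 + (1/6)P_{Borealis}, so P_{Borealis} = 43.5 / (5/6) = 52.2.
q_{Borealis} = 201 − 3·52.2 + 52.2 = 96.6.

96.6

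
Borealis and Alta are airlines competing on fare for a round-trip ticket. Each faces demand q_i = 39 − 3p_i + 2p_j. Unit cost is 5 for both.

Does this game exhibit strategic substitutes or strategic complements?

Borealis's profit: π = (p_{Borealis} − 5)(39 − 3p_{Borealis} + 2p_{Alta}).
∂π/∂p_{Borealis} = 54 − 6p_{Borealis} + 2p_{Alta} = 0 ⇒ p_{Borealis} = 9 + (1/3)p_{Alta}.
The best-response slope dp_{Borealis}/dp_{Alta} = 1/3 > 0: the reaction function is upward-sloping, so the choices are strategic complements.

strategic complements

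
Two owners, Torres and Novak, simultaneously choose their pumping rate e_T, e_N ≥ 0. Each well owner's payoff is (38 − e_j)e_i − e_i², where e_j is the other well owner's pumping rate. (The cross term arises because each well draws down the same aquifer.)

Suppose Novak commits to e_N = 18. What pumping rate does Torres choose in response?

10

Torres's payoff is (38 − e_N)e_T − e_T².
∂π/∂e_T = 38 − e_N − 2e_T = 0, so e_T = 19 − 0.5e_N.
At e_N = 18: e_T = 19 − 0.5·18 = 10.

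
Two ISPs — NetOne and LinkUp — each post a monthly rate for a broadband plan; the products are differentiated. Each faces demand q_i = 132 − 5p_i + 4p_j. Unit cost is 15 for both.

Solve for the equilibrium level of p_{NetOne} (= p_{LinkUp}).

34.5

NetOne's profit: π = (p_{NetOne} − 15)(132 − 5p_{NetOne} + 4p_{LinkUp}).
∂π/∂p_{NetOne} = 207 − 10p_{NetOne} + 4p_{LinkUp} = 0 ⇒ p_{NetOne} = 20.7 + 0.4p_{LinkUp}.
By symmetry p_{LinkUp} = p_{NetOne}; substituting into the reaction function, 0.6p_{NetOne} = 20.7 and p_{NetOne} = 34.5.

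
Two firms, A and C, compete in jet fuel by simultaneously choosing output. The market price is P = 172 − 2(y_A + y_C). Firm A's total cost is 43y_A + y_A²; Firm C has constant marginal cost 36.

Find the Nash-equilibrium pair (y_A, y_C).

Firm A's profit: π = y_A(172 − 2(y_A + y_C)) − 43y_A − y_A².
∂π/∂y_A = 129 − 6y_A − 2y_C = 0, so y_A = 21.5 − (1/3)y_C.
For C: ∂π/∂y_C = 136 − 4y_C − 2y_A = 0 ⇒ y_C = 34 − 0.5y_A.
Solving the two reaction functions simultaneously: (1 − (−1/3)(−0.5))y_A = 21.5 − (1/3)·34, so (5/6)y_A = 61/6 and y_A = 12.2.
Then y_C = 34 − 0.5·12.2 = 27.9.

12.2, 27.9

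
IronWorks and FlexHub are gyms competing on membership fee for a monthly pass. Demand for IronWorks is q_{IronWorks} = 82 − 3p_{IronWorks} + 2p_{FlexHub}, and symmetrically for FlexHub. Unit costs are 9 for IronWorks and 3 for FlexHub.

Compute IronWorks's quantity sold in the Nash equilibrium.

51.375

IronWorks's profit: π = (p_{IronWorks} − 9)(82 − 3p_{IronWorks} + 2p_{FlexHub}).
∂π/∂p_{IronWorks} = 109 − 6p_{IronWorks} + 2p_{FlexHub} = 0 ⇒ p_{IronWorks} = 109/6 + (1/3)p_{FlexHub}.
Similarly p_{FlexHub} = 91/6 + (1/3)p_{IronWorks}.
Plugging p_{FlexHub} into IronWorks's best response: p_{IronWorks} = 109/6 + (1/3)(91/6 + (1/3)p_{IronWorks}) ⇒ (8/9)p_{IronWorks} = 209/9, so p_{IronWorks} = 26.125.
Then p_{FlexHub} = 91/6 + (1/3)·26.125 = 23.875.
q_{IronWorks} = 82 − 3·26.125 + 2·23.875 = 51.375.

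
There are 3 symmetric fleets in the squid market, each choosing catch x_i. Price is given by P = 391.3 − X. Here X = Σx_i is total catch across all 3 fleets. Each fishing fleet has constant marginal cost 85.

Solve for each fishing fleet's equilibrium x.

A representative fishing fleet's profit is π_i = x_i(391.3 − X) − 85x_i, with X = x_i + Σ_{j≠i} x_j.
First-order condition: 306.3 − 2x_i − Σ_{j≠i} x_j = 0.
Imposing symmetry (x_j = x for all j) turns Σ_{j≠i} x_j into 2x, so 306.3 = 4x and x = 76.575.

76.575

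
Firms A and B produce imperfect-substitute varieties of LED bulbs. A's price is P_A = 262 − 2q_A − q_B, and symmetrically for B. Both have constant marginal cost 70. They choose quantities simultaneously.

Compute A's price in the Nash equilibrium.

Firm A's profit: π = q_A(262 − 2q_A − q_B) − 70q_A.
∂π/∂q_A = 192 − 4q_A − q_B = 0 ⇒ q_A = 48 − 0.25q_B.
The game is symmetric, so in equilibrium q_B = q_A: the reaction function gives 1.25q_A = 48, hence q_A = 38.4.
P_A = 262 − 2·38.4 − 38.4 = 146.8.

146.8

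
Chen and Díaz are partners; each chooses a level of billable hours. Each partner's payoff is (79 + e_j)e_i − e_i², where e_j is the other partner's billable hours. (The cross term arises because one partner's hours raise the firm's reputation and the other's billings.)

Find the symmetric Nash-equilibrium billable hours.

79

Chen's payoff is (79 + e_D)e_C − e_C².
∂π/∂e_C = 79 + e_D − 2e_C = 0, so e_C = 39.5 + 0.5e_D.
The game is symmetric, so in equilibrium e_D = e_C: the reaction function gives 0.5e_C = 39.5, hence e_C = 79.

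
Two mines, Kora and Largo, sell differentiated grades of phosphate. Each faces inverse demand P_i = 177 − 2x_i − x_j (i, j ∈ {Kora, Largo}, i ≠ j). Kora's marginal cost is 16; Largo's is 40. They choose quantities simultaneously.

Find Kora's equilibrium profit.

2284.88

Mine Kora's profit: π = x_{Kora}(177 − 2x_{Kora} − x_{Largo}) − 16x_{Kora}.
∂π/∂x_{Kora} = 161 − 4x_{Kora} − x_{Largo} = 0 ⇒ x_{Kora} = 40.25 − 0.25x_{Largo}.
Similarly x_{Largo} = 34.25 − 0.25x_{Kora}.
Solving the two reaction functions simultaneously: (1 − (−0.25)(−0.25))x_{Kora} = 40.25 − 0.25·34.25, so 0.9375x_{Kora} = 31.6875 and x_{Kora} = 33.8.
Then x_{Largo} = 34.25 − 0.25·33.8 = 25.8.
P_{Kora} = 177 − 2·33.8 − 25.8 = 83.6.
Profit = (83.6 − 16)·33.8 = 2284.88.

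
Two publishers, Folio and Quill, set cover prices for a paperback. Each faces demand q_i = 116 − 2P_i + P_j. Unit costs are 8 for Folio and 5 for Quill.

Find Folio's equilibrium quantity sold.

71.2

Folio's profit: π = (P_{Folio} − 8)(116 − 2P_{Folio} + P_{Quill}).
∂π/∂P_{Folio} = 132 − 4P_{Folio} + P_{Quill} = 0 ⇒ P_{Folio} = 33 + 0.25P_{Quill}.
Similarly P_{Quill} = 31.5 + 0.25P_{Folio}.
Plugging P_{Quill} into Folio's best response: P_{Folio} = 33 + 0.25(31.5 + 0.25P_{Folio}) ⇒ 0.9375P_{Folio} = 40.875, so P_{Folio} = 43.6.
Then P_{Quill} = 31.5 + 0.25·43.6 = 42.4.
q_{Folio} = 116 − 2·43.6 + 42.4 = 71.2.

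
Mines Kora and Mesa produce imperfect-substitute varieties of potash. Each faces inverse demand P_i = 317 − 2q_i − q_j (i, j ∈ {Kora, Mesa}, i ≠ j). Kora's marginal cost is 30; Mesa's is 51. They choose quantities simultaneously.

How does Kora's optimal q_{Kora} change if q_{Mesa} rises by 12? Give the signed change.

Mine Kora's profit: π = q_{Kora}(317 − 2q_{Kora} − q_{Mesa}) − 30q_{Kora}.
∂π/∂q_{Kora} = 287 − 4q_{Kora} − q_{Mesa} = 0 ⇒ q_{Kora} = 71.75 − 0.25q_{Mesa}.
The reaction-function slope is −0.25, so a 12-unit rise in q_{Mesa} moves q_{Kora} by −0.25 × 12 = −3. Kora's best response falls — the actions are strategic substitutes.

-3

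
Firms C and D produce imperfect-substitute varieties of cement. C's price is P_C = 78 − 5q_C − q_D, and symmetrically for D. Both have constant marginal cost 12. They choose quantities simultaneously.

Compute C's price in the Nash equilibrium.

42

Firm C's profit: π = q_C(78 − 5q_C − q_D) − 12q_C.
∂π/∂q_C = 66 − 10q_C − q_D = 0 ⇒ q_C = 6.6 − 0.1q_D.
Setting q_C = q_D in the reaction function: q_C = 6.6 − 0.1q_C, so q_C = 6.6 / 1.1 = 6.
P_C = 78 − 5·6 − 6 = 42.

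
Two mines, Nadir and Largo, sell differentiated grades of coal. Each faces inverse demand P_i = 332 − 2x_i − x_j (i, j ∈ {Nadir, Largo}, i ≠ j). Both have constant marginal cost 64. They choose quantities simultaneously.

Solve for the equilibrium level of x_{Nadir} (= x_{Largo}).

53.6

Mine Nadir's profit: π = x_{Nadir}(332 − 2x_{Nadir} − x_{Largo}) − 64x_{Nadir}.
∂π/∂x_{Nadir} = 268 − 4x_{Nadir} − x_{Largo} = 0 ⇒ x_{Nadir} = 67 − 0.25x_{Largo}.
By symmetry x_{Largo} = x_{Nadir}; substituting into the reaction function, 1.25x_{Nadir} = 67 and x_{Nadir} = 53.6.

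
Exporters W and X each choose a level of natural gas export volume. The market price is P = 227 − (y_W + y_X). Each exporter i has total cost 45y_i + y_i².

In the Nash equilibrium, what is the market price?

154.2

Exporter W's profit: π = y_W(227 − (y_W + y_X)) − 45y_W − y_W².
∂π/∂y_W = 182 − 4y_W − y_X = 0, so y_W = 45.5 − 0.25y_X.
Setting y_W = y_X in the reaction function: y_W = 45.5 − 0.25y_W, so y_W = 45.5 / 1.25 = 36.4.
Equilibrium price: P = 227 − 72.8 = 154.2.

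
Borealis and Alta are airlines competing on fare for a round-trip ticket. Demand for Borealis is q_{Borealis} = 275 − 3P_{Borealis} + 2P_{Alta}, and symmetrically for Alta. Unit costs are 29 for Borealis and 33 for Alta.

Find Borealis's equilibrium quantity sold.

186.75

Borealis's profit: π = (P_{Borealis} − 29)(275 − 3P_{Borealis} + 2P_{Alta}).
∂π/∂P_{Borealis} = 362 − 6P_{Borealis} + 2P_{Alta} = 0 ⇒ P_{Borealis} = 181/3 + (1/3)P_{Alta}.
Similarly P_{Alta} = 187/3 + (1/3)P_{Borealis}.
Plugging P_{Alta} into Borealis's best response: P_{Borealis} = 181/3 + (1/3)(187/3 + (1/3)P_{Borealis}) ⇒ (8/9)P_{Borealis} = 730/9, so P_{Borealis} = 91.25.
Then P_{Alta} = 187/3 + (1/3)·91.25 = 92.75.
q_{Borealis} = 275 − 3·91.25 + 2·92.75 = 186.75.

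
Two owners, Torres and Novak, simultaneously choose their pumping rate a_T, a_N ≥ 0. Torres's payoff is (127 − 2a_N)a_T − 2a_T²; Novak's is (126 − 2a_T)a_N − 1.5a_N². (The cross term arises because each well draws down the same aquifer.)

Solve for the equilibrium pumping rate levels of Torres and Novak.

Expanding Torres's payoff: 127a_T − 2a_Na_T − 2a_T².
∂π/∂a_T = 127 − 2a_N − 4a_T = 0, so a_T = 31.75 − 0.5a_N.
Likewise for Novak: a_N = 42 − (2/3)a_T.
Solving the two reaction functions simultaneously: (1 − (−0.5)(−2/3))a_T = 31.75 − 0.5·42, so (2/3)a_T = 10.75 and a_T = 16.125.
Then a_N = 42 − (2/3)·16.125 = 31.25.

16.125, 31.25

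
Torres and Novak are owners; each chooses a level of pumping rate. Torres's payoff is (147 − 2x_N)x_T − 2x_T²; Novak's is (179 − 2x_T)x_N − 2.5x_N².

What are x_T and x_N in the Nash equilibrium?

23.5625, 26.375

Expanding Torres's payoff: 147x_T − 2x_Nx_T − 2x_T².
∂π/∂x_T = 147 − 2x_N − 4x_T = 0, so x_T = 36.75 − 0.5x_N.
Likewise for Novak: x_N = 35.8 − 0.4x_T.
Plugging x_N into Torres's best response: x_T = 36.75 − 0.5(35.8 − 0.4x_T) ⇒ 0.8x_T = 18.85, so x_T = 23.5625.
Then x_N = 35.8 − 0.4·23.5625 = 26.375.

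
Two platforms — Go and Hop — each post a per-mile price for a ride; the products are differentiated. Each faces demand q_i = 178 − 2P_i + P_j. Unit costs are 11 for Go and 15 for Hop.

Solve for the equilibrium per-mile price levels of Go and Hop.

Go's profit: π = (P_{Go} − 11)(178 − 2P_{Go} + P_{Hop}).
∂π/∂P_{Go} = 200 − 4P_{Go} + P_{Hop} = 0 ⇒ P_{Go} = 50 + 0.25P_{Hop}.
Similarly P_{Hop} = 52 + 0.25P_{Go}.
Substituting the second reaction function into the first: P_{Go} = 50 + 0.25(52 + 0.25P_{Go}), which gives 0.9375P_{Go} = 63 ⇒ P_{Go} = 67.2.
Then P_{Hop} = 52 + 0.25·67.2 = 68.8.

67.2, 68.8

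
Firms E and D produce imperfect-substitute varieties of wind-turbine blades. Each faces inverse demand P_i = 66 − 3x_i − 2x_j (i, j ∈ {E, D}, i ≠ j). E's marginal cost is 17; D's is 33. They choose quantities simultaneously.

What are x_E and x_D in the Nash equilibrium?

Firm E's profit: π = x_E(66 − 3x_E − 2x_D) − 17x_E.
∂π/∂x_E = 49 − 6x_E − 2x_D = 0 ⇒ x_E = 49/6 − (1/3)x_D.
Similarly x_D = 5.5 − (1/3)x_E.
Solving the two reaction functions simultaneously: (1 − (−1/3)(−1/3))x_E = 49/6 − (1/3)·5.5, so (8/9)x_E = 19/3 and x_E = 7.125.
Then x_D = 5.5 − (1/3)·7.125 = 3.125.

7.125, 3.125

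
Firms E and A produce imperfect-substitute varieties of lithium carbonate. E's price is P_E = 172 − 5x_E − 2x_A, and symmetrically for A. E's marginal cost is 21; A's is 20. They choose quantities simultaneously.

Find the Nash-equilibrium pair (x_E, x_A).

12.5625, 12.6875

Firm E's profit: π = x_E(172 − 5x_E − 2x_A) − 21x_E.
∂π/∂x_E = 151 − 10x_E − 2x_A = 0 ⇒ x_E = 15.1 − 0.2x_A.
Similarly x_A = 15.2 − 0.2x_E.
Substituting the second reaction function into the first: x_E = 15.1 − 0.2(15.2 − 0.2x_E), which gives 0.96x_E = 12.06 ⇒ x_E = 12.5625.
Then x_A = 15.2 − 0.2·12.5625 = 12.6875.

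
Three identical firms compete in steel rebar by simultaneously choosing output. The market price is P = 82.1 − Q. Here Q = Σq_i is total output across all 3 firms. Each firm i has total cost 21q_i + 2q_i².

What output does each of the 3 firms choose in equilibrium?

A representative firm's profit is π_i = q_i(82.1 − Q) − 21q_i − 2q_i², with Q = q_i + Σ_{j≠i} q_j.
First-order condition: 61.1 − 6q_i − Σ_{j≠i} q_j = 0.
With identical firms, set every q_j = q: then 61.1 − 6q − 2q = 0, i.e. q = 61.1/8 = 7.6375.

7.6375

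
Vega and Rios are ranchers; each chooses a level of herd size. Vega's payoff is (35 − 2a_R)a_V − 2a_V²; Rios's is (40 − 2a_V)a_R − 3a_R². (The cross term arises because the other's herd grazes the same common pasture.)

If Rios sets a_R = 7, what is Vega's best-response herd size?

Expanding Vega's payoff: 35a_V − 2a_Ra_V − 2a_V².
∂π/∂a_V = 35 − 2a_R − 4a_V = 0, so a_V = 8.75 − 0.5a_R.
At a_R = 7: a_V = 8.75 − 0.5·7 = 5.25.

5.25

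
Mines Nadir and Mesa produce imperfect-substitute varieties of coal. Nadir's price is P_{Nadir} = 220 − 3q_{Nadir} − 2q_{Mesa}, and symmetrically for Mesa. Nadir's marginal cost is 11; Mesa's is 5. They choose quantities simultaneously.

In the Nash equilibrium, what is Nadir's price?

88.25

Mine Nadir's profit: π = q_{Nadir}(220 − 3q_{Nadir} − 2q_{Mesa}) − 11q_{Nadir}.
∂π/∂q_{Nadir} = 209 − 6q_{Nadir} − 2q_{Mesa} = 0 ⇒ q_{Nadir} = 209/6 − (1/3)q_{Mesa}.
Similarly q_{Mesa} = 215/6 − (1/3)q_{Nadir}.
Solving the two reaction functions simultaneously: (1 − (−1/3)(−1/3))q_{Nadir} = 209/6 − (1/3)·(215/6), so (8/9)q_{Nadir} = 206/9 and q_{Nadir} = 25.75.
Then q_{Mesa} = 215/6 − (1/3)·25.75 = 27.25.
P_{Nadir} = 220 − 3·25.75 − 2·27.25 = 88.25.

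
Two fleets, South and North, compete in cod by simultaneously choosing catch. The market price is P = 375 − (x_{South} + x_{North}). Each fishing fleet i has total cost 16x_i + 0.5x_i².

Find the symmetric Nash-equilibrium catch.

Fishing fleet South's profit: π = x_{South}(375 − (x_{South} + x_{North})) − 16x_{South} − 0.5x_{South}².
∂π/∂x_{South} = 359 − 3x_{South} − x_{North} = 0, so x_{South} = 359/3 − (1/3)x_{North}.
Setting x_{South} = x_{North} in the reaction function: x_{South} = 359/3 − (1/3)x_{South}, so x_{South} = (359/3) / (4/3) = 89.75.

89.75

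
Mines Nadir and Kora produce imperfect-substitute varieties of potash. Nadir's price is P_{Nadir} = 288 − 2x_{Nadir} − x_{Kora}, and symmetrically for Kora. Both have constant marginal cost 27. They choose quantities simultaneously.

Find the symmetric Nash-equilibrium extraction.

Mine Nadir's profit: π = x_{Nadir}(288 − 2x_{Nadir} − x_{Kora}) − 27x_{Nadir}.
∂π/∂x_{Nadir} = 261 − 4x_{Nadir} − x_{Kora} = 0 ⇒ x_{Nadir} = 65.25 − 0.25x_{Kora}.
By symmetry x_{Kora} = x_{Nadir}; substituting into the reaction function, 1.25x_{Nadir} = 65.25 and x_{Nadir} = 52.2.

52.2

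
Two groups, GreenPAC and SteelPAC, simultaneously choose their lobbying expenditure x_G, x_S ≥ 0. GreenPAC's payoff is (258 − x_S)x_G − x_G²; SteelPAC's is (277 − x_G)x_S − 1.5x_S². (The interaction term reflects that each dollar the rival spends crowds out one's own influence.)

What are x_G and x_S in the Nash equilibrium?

99.4, 59.2

Expanding GreenPAC's payoff: 258x_G − x_Sx_G − x_G².
∂π/∂x_G = 258 − x_S − 2x_G = 0, so x_G = 129 − 0.5x_S.
Likewise for SteelPAC: x_S = 277/3 − (1/3)x_G.
Solving the two reaction functions simultaneously: (1 − (−0.5)(−1/3))x_G = 129 − 0.5·(277/3), so (5/6)x_G = 497/6 and x_G = 99.4.
Then x_S = 277/3 − (1/3)·99.4 = 59.2.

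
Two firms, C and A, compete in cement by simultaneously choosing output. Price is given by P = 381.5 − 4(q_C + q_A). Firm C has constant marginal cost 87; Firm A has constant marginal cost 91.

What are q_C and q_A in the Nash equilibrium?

Firm C's profit: π = q_C(381.5 − 4(q_C + q_A)) − 87q_C.
∂π/∂q_C = 294.5 − 8q_C − 4q_A = 0, so q_C = 36.8125 − 0.5q_A.
By the same steps for A: q_A = 36.3125 − 0.5q_C.
Plugging q_A into C's best response: q_C = 36.8125 − 0.5(36.3125 − 0.5q_C) ⇒ 0.75q_C = 597/32, so q_C = 24.875.
Then q_A = 36.3125 − 0.5·24.875 = 23.875.

24.875, 23.875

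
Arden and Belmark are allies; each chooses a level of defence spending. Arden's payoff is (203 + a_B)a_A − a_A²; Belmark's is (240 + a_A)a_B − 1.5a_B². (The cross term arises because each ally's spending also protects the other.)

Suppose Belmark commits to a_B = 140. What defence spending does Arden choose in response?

171.5

Expanding Arden's payoff: 203a_A + a_Ba_A − a_A².
∂π/∂a_A = 203 + a_B − 2a_A = 0, so a_A = 101.5 + 0.5a_B.
At a_B = 140: a_A = 101.5 + 0.5·140 = 171.5.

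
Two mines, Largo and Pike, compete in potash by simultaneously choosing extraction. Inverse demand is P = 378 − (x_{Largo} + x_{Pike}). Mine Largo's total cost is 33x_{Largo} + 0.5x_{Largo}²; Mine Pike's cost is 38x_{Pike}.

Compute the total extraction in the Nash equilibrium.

205

Mine Largo's profit: π = x_{Largo}(378 − (x_{Largo} + x_{Pike})) − 33x_{Largo} − 0.5x_{Largo}².
∂π/∂x_{Largo} = 345 − 3x_{Largo} − x_{Pike} = 0, so x_{Largo} = 115 − (1/3)x_{Pike}.
For Pike: ∂π/∂x_{Pike} = 340 − 2x_{Pike} − x_{Largo} = 0 ⇒ x_{Pike} = 170 − 0.5x_{Largo}.
Plugging x_{Pike} into Largo's best response: x_{Largo} = 115 − (1/3)(170 − 0.5x_{Largo}) ⇒ (5/6)x_{Largo} = 175/3, so x_{Largo} = 70.
Then x_{Pike} = 170 − 0.5·70 = 135.
Total extraction: 70 + 135 = 205.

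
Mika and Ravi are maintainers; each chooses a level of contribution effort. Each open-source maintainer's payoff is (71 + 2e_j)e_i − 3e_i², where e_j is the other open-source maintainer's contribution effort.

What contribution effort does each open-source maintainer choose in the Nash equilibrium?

17.75

Mika's payoff is (71 + 2e_R)e_M − 3e_M².
∂π/∂e_M = 71 + 2e_R − 6e_M = 0, so e_M = 71/6 + (1/3)e_R.
Setting e_M = e_R in the reaction function: e_M = 71/6 + (1/3)e_M, so e_M = (71/6) / (2/3) = 17.75.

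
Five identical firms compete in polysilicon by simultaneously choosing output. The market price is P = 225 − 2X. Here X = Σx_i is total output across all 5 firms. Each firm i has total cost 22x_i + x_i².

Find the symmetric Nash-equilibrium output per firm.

14.5

A representative firm's profit is π_i = x_i(225 − 2X) − 22x_i − x_i², with X = x_i + Σ_{j≠i} x_j.
First-order condition: 203 − 6x_i − 2Σ_{j≠i} x_j = 0.
With identical firms, set every x_j = x: then 203 − 6x − 8x = 0, i.e. x = 203/14 = 14.5.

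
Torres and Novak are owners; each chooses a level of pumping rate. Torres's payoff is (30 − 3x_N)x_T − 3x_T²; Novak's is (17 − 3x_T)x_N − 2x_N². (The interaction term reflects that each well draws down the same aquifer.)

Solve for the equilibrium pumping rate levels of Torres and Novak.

Expanding Torres's payoff: 30x_T − 3x_Nx_T − 3x_T².
∂π/∂x_T = 30 − 3x_N − 6x_T = 0, so x_T = 5 − 0.5x_N.
Likewise for Novak: x_N = 4.25 − 0.75x_T.
Substituting the second reaction function into the first: x_T = 5 − 0.5(4.25 − 0.75x_T), which gives 0.625x_T = 2.875 ⇒ x_T = 4.6.
Then x_N = 4.25 − 0.75·4.6 = 0.8.

4.6, 0.8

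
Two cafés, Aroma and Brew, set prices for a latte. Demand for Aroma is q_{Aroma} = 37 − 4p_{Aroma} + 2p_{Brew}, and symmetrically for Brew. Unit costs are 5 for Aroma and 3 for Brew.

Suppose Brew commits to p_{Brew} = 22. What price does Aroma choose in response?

Aroma's profit: π = (p_{Aroma} − 5)(37 − 4p_{Aroma} + 2p_{Brew}).
∂π/∂p_{Aroma} = 57 − 8p_{Aroma} + 2p_{Brew} = 0 ⇒ p_{Aroma} = 7.125 + 0.25p_{Brew}.
At p_{Brew} = 22: p_{Aroma} = 7.125 + 0.25·22 = 12.625.

12.625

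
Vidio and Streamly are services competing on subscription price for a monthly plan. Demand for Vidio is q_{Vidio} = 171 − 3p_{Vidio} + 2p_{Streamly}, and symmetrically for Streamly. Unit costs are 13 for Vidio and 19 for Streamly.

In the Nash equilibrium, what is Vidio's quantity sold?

121.875

Vidio's profit: π = (p_{Vidio} − 13)(171 − 3p_{Vidio} + 2p_{Streamly}).
∂π/∂p_{Vidio} = 210 − 6p_{Vidio} + 2p_{Streamly} = 0 ⇒ p_{Vidio} = 35 + (1/3)p_{Streamly}.
Similarly p_{Streamly} = 38 + (1/3)p_{Vidio}.
Solving the two reaction functions simultaneously: (1 − (1/3)(1/3))p_{Vidio} = 35 + (1/3)·38, so (8/9)p_{Vidio} = 143/3 and p_{Vidio} = 53.625.
Then p_{Streamly} = 38 + (1/3)·53.625 = 55.875.
q_{Vidio} = 171 − 3·53.625 + 2·55.875 = 121.875.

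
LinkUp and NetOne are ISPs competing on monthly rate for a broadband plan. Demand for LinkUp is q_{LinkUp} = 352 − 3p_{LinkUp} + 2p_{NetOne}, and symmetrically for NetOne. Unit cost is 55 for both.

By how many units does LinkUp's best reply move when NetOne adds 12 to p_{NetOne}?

4

LinkUp's profit: π = (p_{LinkUp} − 55)(352 − 3p_{LinkUp} + 2p_{NetOne}).
∂π/∂p_{LinkUp} = 517 − 6p_{LinkUp} + 2p_{NetOne} = 0 ⇒ p_{LinkUp} = 517/6 + (1/3)p_{NetOne}.
The reaction-function slope is 1/3, so a 12-unit rise in p_{NetOne} moves p_{LinkUp} by 1/3 × 12 = 4. LinkUp's best response rises — the actions are strategic complements.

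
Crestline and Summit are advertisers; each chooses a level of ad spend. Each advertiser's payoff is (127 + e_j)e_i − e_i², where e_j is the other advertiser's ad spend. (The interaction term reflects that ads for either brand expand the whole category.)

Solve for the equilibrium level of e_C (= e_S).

127

Crestline's payoff is (127 + e_S)e_C − e_C².
∂π/∂e_C = 127 + e_S − 2e_C = 0, so e_C = 63.5 + 0.5e_S.
By symmetry e_S = e_C; substituting into the reaction function, 0.5e_C = 63.5 and e_C = 127.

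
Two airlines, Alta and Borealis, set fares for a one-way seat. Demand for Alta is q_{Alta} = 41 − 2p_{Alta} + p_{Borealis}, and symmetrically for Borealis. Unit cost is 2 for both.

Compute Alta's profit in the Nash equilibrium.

Alta's profit: π = (p_{Alta} − 2)(41 − 2p_{Alta} + p_{Borealis}).
∂π/∂p_{Alta} = 45 − 4p_{Alta} + p_{Borealis} = 0 ⇒ p_{Alta} = 11.25 + 0.25p_{Borealis}.
Setting p_{Alta} = p_{Borealis} in the reaction function: p_{Alta} = 11.25 + 0.25p_{Alta}, so p_{Alta} = 11.25 / 0.75 = 15.
q_{Alta} = 41 − 2·15 + 15 = 26.
Profit = (15 − 2)·26 = 338.

338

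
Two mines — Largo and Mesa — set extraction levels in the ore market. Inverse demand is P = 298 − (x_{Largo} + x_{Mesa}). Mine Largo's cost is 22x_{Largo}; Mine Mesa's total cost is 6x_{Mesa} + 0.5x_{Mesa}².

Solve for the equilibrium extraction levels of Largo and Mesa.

107.2, 61.6

Mine Largo's profit: π = x_{Largo}(298 − (x_{Largo} + x_{Mesa})) − 22x_{Largo}.
∂π/∂x_{Largo} = 276 − 2x_{Largo} − x_{Mesa} = 0, so x_{Largo} = 138 − 0.5x_{Mesa}.
For Mesa: ∂π/∂x_{Mesa} = 292 − 3x_{Mesa} − x_{Largo} = 0 ⇒ x_{Mesa} = 292/3 − (1/3)x_{Largo}.
Plugging x_{Mesa} into Largo's best response: x_{Largo} = 138 − 0.5(292/3 − (1/3)x_{Largo}) ⇒ (5/6)x_{Largo} = 268/3, so x_{Largo} = 107.2.
Then x_{Mesa} = 292/3 − (1/3)·107.2 = 61.6.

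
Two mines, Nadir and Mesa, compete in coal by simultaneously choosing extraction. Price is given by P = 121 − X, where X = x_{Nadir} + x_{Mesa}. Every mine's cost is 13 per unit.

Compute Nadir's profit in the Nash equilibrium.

1296

Mine Nadir's profit: π = x_{Nadir}(121 − (x_{Nadir} + x_{Mesa})) − 13x_{Nadir}.
∂π/∂x_{Nadir} = 108 − 2x_{Nadir} − x_{Mesa} = 0, so x_{Nadir} = 54 − 0.5x_{Mesa}.
The game is symmetric, so in equilibrium x_{Mesa} = x_{Nadir}: the reaction function gives 1.5x_{Nadir} = 54, hence x_{Nadir} = 36.
Price P = 121 − 72 = 49.
Nadir's profit: (49 − 13)·36 = 1296.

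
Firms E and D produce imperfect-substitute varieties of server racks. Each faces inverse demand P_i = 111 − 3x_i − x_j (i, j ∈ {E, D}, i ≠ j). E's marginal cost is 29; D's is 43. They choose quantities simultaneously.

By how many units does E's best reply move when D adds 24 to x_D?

-4

Firm E's profit: π = x_E(111 − 3x_E − x_D) − 29x_E.
∂π/∂x_E = 82 − 6x_E − x_D = 0 ⇒ x_E = 41/3 − (1/6)x_D.
The reaction-function slope is −1/6, so a 24-unit rise in x_D moves x_E by −1/6 × 24 = −4. E's best response falls — the actions are strategic substitutes.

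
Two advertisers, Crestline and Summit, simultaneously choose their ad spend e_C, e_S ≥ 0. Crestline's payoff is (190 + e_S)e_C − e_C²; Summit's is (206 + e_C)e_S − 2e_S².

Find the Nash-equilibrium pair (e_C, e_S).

Expanding Crestline's payoff: 190e_C + e_Se_C − e_C².
∂π/∂e_C = 190 + e_S − 2e_C = 0, so e_C = 95 + 0.5e_S.
Likewise for Summit: e_S = 51.5 + 0.25e_C.
Plugging e_S into Crestline's best response: e_C = 95 + 0.5(51.5 + 0.25e_C) ⇒ 0.875e_C = 120.75, so e_C = 138.
Then e_S = 51.5 + 0.25·138 = 86.

138, 86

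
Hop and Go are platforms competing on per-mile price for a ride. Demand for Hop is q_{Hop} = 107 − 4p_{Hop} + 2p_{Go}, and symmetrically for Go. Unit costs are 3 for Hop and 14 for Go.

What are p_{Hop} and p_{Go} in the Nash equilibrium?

Hop's profit: π = (p_{Hop} − 3)(107 − 4p_{Hop} + 2p_{Go}).
∂π/∂p_{Hop} = 119 − 8p_{Hop} + 2p_{Go} = 0 ⇒ p_{Hop} = 14.875 + 0.25p_{Go}.
Similarly p_{Go} = 20.375 + 0.25p_{Hop}.
Plugging p_{Go} into Hop's best response: p_{Hop} = 14.875 + 0.25(20.375 + 0.25p_{Hop}) ⇒ 0.9375p_{Hop} = 639/32, so p_{Hop} = 21.3.
Then p_{Go} = 20.375 + 0.25·21.3 = 25.7.

21.3, 25.7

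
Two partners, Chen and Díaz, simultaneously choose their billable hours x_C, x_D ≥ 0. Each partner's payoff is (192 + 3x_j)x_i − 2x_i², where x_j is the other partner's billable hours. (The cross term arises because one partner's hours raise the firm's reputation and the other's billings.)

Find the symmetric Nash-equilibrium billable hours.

Chen's payoff is (192 + 3x_D)x_C − 2x_C².
∂π/∂x_C = 192 + 3x_D − 4x_C = 0, so x_C = 48 + 0.75x_D.
Setting x_C = x_D in the reaction function: x_C = 48 + 0.75x_C, so x_C = 48 / 0.25 = 192.

192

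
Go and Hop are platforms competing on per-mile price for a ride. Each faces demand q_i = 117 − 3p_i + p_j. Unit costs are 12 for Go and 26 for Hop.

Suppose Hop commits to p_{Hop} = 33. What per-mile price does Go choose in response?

Go's profit: π = (p_{Go} − 12)(117 − 3p_{Go} + p_{Hop}).
∂π/∂p_{Go} = 153 − 6p_{Go} + p_{Hop} = 0 ⇒ p_{Go} = 25.5 + (1/6)p_{Hop}.
At p_{Hop} = 33: p_{Go} = 25.5 + (1/6)·33 = 31.

31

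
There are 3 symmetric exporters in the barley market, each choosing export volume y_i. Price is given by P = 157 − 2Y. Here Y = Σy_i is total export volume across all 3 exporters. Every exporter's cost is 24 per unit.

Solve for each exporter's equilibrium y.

16.625

A representative exporter's profit is π_i = y_i(157 − 2Y) − 24y_i, with Y = y_i + Σ_{j≠i} y_j.
First-order condition: 133 − 4y_i − 2Σ_{j≠i} y_j = 0.
With identical exporters, set every y_j = y: then 133 − 4y − 4y = 0, i.e. y = 133/8 = 16.625.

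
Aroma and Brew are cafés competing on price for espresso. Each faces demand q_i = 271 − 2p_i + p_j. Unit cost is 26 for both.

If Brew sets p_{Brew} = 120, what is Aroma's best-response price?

110.75

Aroma's profit: π = (p_{Aroma} − 26)(271 − 2p_{Aroma} + p_{Brew}).
∂π/∂p_{Aroma} = 323 − 4p_{Aroma} + p_{Brew} = 0 ⇒ p_{Aroma} = 80.75 + 0.25p_{Brew}.
At p_{Brew} = 120: p_{Aroma} = 80.75 + 0.25·120 = 110.75.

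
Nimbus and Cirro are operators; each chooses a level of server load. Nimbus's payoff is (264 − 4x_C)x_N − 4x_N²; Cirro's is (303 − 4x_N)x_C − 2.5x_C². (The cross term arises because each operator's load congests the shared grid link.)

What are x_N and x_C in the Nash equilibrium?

4.5, 57

Expanding Nimbus's payoff: 264x_N − 4x_Cx_N − 4x_N².
∂π/∂x_N = 264 − 4x_C − 8x_N = 0, so x_N = 33 − 0.5x_C.
Likewise for Cirro: x_C = 60.6 − 0.8x_N.
Substituting the second reaction function into the first: x_N = 33 − 0.5(60.6 − 0.8x_N), which gives 0.6x_N = 2.7 ⇒ x_N = 4.5.
Then x_C = 60.6 − 0.8·4.5 = 57.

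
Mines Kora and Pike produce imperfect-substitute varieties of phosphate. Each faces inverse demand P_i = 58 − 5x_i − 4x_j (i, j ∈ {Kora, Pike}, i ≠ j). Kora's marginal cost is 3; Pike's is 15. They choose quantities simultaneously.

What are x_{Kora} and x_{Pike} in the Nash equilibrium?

Mine Kora's profit: π = x_{Kora}(58 − 5x_{Kora} − 4x_{Pike}) − 3x_{Kora}.
∂π/∂x_{Kora} = 55 − 10x_{Kora} − 4x_{Pike} = 0 ⇒ x_{Kora} = 5.5 − 0.4x_{Pike}.
Similarly x_{Pike} = 4.3 − 0.4x_{Kora}.
Substituting the second reaction function into the first: x_{Kora} = 5.5 − 0.4(4.3 − 0.4x_{Kora}), which gives 0.84x_{Kora} = 3.78 ⇒ x_{Kora} = 4.5.
Then x_{Pike} = 4.3 − 0.4·4.5 = 2.5.

4.5, 2.5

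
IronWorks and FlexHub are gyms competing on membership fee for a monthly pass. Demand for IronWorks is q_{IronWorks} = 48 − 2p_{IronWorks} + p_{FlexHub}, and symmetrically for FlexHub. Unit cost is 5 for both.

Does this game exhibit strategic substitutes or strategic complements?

strategic complements

IronWorks's profit: π = (p_{IronWorks} − 5)(48 − 2p_{IronWorks} + p_{FlexHub}).
∂π/∂p_{IronWorks} = 58 − 4p_{IronWorks} + p_{FlexHub} = 0 ⇒ p_{IronWorks} = 14.5 + 0.25p_{FlexHub}.
The best-response slope dp_{IronWorks}/dp_{FlexHub} = 0.25 > 0: the reaction function is upward-sloping, so the choices are strategic complements.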